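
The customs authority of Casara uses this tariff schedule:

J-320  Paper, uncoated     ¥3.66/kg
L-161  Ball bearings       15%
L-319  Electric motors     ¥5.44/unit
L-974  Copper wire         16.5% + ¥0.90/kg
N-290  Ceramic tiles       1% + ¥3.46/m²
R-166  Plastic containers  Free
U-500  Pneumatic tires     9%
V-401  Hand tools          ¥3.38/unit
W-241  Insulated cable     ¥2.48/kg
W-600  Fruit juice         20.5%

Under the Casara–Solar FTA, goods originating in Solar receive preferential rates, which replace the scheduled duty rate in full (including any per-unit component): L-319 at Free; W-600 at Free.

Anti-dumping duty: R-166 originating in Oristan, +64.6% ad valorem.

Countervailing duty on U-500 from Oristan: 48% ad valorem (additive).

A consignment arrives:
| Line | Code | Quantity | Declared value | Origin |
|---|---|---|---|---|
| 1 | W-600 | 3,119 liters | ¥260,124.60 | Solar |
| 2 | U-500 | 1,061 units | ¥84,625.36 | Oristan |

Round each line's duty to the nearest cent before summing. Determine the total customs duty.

¥48,236.46

Line 1 (W-600, Solar, 3,119 liters, ¥260,124.60):
Base rate for W-600 is 20.5%.
Origin Solar qualifies under the Casara–Solar agreement and W-600 is covered: preferential rate Free applies instead.
Duty = ¥260,124.60 × 0% = ¥0.00.
Line 2 (U-500, Oristan, 1,061 units, ¥84,625.36):
Base rate for U-500 is 9%.
Additional duty on U-500 from Oristan: +48%. Applied ad valorem rate: 9% + 48% = 57%.
Duty = ¥84,625.36 × 57% = ¥48,236.46.
Total = ¥0.00 + ¥48,236.46 = ¥48,236.46.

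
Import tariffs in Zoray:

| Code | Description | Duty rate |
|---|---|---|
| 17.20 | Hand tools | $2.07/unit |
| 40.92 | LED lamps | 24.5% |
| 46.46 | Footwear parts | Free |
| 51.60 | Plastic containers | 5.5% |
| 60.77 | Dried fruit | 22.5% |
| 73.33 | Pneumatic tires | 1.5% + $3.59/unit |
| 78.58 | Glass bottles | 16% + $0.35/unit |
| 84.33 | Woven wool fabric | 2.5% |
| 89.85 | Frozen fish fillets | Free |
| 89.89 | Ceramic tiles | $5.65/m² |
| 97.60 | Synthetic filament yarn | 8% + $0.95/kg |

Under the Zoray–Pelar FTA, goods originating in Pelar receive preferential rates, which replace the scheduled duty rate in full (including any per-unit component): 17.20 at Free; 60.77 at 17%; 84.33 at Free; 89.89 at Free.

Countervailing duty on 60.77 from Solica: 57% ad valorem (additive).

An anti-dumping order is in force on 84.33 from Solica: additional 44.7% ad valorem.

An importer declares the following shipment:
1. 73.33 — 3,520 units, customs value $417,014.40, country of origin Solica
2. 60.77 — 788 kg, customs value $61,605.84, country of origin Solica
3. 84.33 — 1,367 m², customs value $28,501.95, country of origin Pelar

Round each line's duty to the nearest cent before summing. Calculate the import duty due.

Line 1 (73.33, Solica, 3,520 units, $417,014.40):
Base rate for 73.33 is 1.5% + $3.59/unit.
Duty = $417,014.40 × 1.5% + 3,520 × $3.59 = $18,892.02.
Line 2 (60.77, Solica, 788 kg, $61,605.84):
Base rate for 60.77 is 22.5%.
60.77 has an FTA preferential rate, but origin Solica is not Pelar; base rate stands.
Additional duty on 60.77 from Solica: +57%. Applied ad valorem rate: 22.5% + 57% = 79.5%.
Duty = $61,605.84 × 79.5% = $48,976.64.
Line 3 (84.33, Pelar, 1,367 m², $28,501.95):
Base rate for 84.33 is 2.5%.
Origin Pelar qualifies under the Zoray–Pelar agreement and 84.33 is covered: preferential rate Free applies instead.
The additional-duty order on 84.33 targets Solica, not Pelar; it does not apply.
Duty = $28,501.95 × 0% = $0.00.
Total = $18,892.02 + $48,976.64 + $0.00 = $67,868.66.

$67,868.66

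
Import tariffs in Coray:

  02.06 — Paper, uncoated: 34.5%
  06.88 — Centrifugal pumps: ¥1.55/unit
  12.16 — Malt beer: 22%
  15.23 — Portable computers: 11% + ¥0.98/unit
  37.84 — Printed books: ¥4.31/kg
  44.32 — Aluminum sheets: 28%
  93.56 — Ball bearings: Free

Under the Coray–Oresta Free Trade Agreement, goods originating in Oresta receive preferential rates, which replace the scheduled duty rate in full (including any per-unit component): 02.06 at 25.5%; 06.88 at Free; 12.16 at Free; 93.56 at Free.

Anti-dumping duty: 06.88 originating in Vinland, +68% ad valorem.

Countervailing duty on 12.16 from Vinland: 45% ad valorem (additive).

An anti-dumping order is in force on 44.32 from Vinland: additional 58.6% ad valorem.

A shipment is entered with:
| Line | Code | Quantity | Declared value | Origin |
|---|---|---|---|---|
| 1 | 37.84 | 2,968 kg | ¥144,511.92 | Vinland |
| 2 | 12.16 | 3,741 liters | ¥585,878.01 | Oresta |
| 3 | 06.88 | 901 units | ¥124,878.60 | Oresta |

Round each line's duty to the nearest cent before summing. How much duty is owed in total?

Line 1 (37.84, Vinland, 2,968 kg, ¥144,511.92):
Base rate for 37.84 is ¥4.31/kg.
Duty = 2,968 × ¥4.31 = ¥12,792.08.
Line 2 (12.16, Oresta, 3,741 liters, ¥585,878.01):
Base rate for 12.16 is 22%.
Origin Oresta qualifies under the Coray–Oresta agreement and 12.16 is covered: preferential rate Free applies instead.
The additional-duty order on 12.16 targets Vinland, not Oresta; it does not apply.
Duty = ¥585,878.01 × 0% = ¥0.00.
Line 3 (06.88, Oresta, 901 units, ¥124,878.60):
Base rate for 06.88 is ¥1.55/unit.
Origin Oresta qualifies under the Coray–Oresta agreement and 06.88 is covered: preferential rate Free applies instead.
The additional-duty order on 06.88 targets Vinland, not Oresta; it does not apply.
Duty = ¥124,878.60 × 0% = ¥0.00.
Total = ¥12,792.08 + ¥0.00 + ¥0.00 = ¥12,792.08.

¥12,792.08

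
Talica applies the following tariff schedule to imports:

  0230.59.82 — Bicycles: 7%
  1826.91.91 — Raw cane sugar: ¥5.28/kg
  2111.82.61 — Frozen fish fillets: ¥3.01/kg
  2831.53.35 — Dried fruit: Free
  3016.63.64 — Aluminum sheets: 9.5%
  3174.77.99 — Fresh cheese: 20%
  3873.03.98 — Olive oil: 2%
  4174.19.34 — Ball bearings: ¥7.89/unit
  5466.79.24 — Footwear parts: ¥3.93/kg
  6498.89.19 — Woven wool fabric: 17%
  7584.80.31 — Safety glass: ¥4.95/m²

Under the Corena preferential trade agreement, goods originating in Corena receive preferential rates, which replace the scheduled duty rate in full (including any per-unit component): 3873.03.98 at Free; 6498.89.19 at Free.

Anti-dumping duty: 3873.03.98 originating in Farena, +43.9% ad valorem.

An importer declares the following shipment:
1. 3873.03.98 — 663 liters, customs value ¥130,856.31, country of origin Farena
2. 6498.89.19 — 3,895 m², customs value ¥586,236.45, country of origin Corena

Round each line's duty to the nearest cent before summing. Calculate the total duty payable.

¥60,063.05

Line 1 (3873.03.98, Farena, 663 liters, ¥130,856.31):
Base rate for 3873.03.98 is 2%.
3873.03.98 has an FTA preferential rate, but origin Farena is not Corena; base rate stands.
Additional duty on 3873.03.98 from Farena: +43.9%. Applied ad valorem rate: 2% + 43.9% = 45.9%.
Duty = ¥130,856.31 × 45.9% = ¥60,063.05.
Line 2 (6498.89.19, Corena, 3,895 m², ¥586,236.45):
Base rate for 6498.89.19 is 17%.
Origin Corena qualifies under the Talica–Corena agreement and 6498.89.19 is covered: preferential rate Free applies instead.
Duty = ¥586,236.45 × 0% = ¥0.00.
Total = ¥60,063.05 + ¥0.00 = ¥60,063.05.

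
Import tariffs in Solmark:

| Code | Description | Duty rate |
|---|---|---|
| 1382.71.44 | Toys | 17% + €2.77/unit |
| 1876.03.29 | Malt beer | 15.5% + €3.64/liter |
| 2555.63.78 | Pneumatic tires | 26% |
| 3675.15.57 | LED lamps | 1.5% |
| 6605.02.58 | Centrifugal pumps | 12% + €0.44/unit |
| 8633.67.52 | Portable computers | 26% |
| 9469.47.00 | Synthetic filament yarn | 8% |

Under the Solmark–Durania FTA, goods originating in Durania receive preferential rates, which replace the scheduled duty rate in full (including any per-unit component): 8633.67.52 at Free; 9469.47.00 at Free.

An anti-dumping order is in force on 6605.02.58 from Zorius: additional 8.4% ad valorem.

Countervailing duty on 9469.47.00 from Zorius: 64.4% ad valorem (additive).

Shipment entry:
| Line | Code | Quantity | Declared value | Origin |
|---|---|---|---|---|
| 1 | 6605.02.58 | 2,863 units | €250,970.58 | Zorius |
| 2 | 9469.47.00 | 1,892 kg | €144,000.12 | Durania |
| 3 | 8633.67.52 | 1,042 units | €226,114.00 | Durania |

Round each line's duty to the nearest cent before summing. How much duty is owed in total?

Line 1 (6605.02.58, Zorius, 2,863 units, €250,970.58):
Base rate for 6605.02.58 is 12% + €0.44/unit.
Additional duty on 6605.02.58 from Zorius: +8.4%. Applied ad valorem rate: 12% + 8.4% = 20.4%.
Duty = €250,970.58 × 20.4% + 2,863 × €0.44 = €52,457.72.
Line 2 (9469.47.00, Durania, 1,892 kg, €144,000.12):
Base rate for 9469.47.00 is 8%.
Origin Durania qualifies under the Solmark–Durania agreement and 9469.47.00 is covered: preferential rate Free applies instead.
The additional-duty order on 9469.47.00 targets Zorius, not Durania; it does not apply.
Duty = €144,000.12 × 0% = €0.00.
Line 3 (8633.67.52, Durania, 1,042 units, €226,114.00):
Base rate for 8633.67.52 is 26%.
Origin Durania qualifies under the Solmark–Durania agreement and 8633.67.52 is covered: preferential rate Free applies instead.
Duty = €226,114.00 × 0% = €0.00.
Total = €52,457.72 + €0.00 + €0.00 = €52,457.72.

€52,457.72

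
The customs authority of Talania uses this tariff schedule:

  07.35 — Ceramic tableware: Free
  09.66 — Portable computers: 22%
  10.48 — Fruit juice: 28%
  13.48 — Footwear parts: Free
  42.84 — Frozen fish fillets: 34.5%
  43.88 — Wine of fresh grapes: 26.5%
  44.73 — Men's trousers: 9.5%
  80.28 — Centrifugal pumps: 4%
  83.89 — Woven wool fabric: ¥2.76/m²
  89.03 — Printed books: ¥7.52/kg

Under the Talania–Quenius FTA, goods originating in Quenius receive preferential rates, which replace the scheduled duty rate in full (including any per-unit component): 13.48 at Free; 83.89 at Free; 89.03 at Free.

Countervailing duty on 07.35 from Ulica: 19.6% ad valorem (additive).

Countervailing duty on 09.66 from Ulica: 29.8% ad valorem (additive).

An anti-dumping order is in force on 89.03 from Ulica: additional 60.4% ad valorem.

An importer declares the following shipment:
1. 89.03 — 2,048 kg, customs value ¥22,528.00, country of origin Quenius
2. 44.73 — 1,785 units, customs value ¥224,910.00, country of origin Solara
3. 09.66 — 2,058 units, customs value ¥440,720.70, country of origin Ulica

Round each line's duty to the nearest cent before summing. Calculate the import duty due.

¥249,659.77

Line 1 (89.03, Quenius, 2,048 kg, ¥22,528.00):
Base rate for 89.03 is ¥7.52/kg.
Origin Quenius qualifies under the Talania–Quenius agreement and 89.03 is covered: preferential rate Free applies instead.
The additional-duty order on 89.03 targets Ulica, not Quenius; it does not apply.
Duty = ¥22,528.00 × 0% = ¥0.00.
Line 2 (44.73, Solara, 1,785 units, ¥224,910.00):
Base rate for 44.73 is 9.5%.
Duty = ¥224,910.00 × 9.5% = ¥21,366.45.
Line 3 (09.66, Ulica, 2,058 units, ¥440,720.70):
Base rate for 09.66 is 22%.
Additional duty on 09.66 from Ulica: +29.8%. Applied ad valorem rate: 22% + 29.8% = 51.8%.
Duty = ¥440,720.70 × 51.8% = ¥228,293.32.
Total = ¥0.00 + ¥21,366.45 + ¥228,293.32 = ¥249,659.77.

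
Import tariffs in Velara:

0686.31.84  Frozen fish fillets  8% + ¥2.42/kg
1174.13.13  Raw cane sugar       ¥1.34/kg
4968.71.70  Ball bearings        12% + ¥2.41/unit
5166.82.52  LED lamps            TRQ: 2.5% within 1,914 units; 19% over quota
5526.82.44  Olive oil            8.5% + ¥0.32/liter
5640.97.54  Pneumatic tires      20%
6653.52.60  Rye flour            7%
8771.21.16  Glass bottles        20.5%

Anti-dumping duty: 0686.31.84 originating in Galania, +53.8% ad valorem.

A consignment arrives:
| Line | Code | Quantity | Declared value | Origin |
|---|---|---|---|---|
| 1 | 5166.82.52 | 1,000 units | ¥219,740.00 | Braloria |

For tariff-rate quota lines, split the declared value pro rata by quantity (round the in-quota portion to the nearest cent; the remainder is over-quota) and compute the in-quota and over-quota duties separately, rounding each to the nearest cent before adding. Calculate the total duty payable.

Line 1 (5166.82.52, Braloria, 1,000 units, ¥219,740.00):
Code 5166.82.52 is under a tariff-rate quota (threshold 1,914 units). Quantity 1,000 units is within the quota, so the in-quota rate 2.5% applies to the full value.
Duty = ¥219,740.00 × 2.5% = ¥5,493.50.

¥5,493.50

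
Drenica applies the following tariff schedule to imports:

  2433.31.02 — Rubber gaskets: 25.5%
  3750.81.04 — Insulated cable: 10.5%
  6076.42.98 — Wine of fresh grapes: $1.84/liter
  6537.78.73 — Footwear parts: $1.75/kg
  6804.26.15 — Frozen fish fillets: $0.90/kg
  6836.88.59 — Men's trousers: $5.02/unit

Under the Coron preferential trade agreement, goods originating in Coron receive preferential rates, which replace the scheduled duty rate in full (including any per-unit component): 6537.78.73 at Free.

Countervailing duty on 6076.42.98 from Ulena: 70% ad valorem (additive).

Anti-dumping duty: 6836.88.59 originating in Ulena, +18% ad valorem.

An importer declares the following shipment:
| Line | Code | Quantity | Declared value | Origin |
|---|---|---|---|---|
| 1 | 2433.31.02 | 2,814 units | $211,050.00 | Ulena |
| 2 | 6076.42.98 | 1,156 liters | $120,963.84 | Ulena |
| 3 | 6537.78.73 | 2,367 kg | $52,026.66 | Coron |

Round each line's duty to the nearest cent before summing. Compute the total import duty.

$140,619.48

Line 1 (2433.31.02, Ulena, 2,814 units, $211,050.00):
Base rate for 2433.31.02 is 25.5%.
Duty = $211,050.00 × 25.5% = $53,817.75.
Line 2 (6076.42.98, Ulena, 1,156 liters, $120,963.84):
Base rate for 6076.42.98 is $1.84/liter.
Additional duty on 6076.42.98 from Ulena: +70% ad valorem. Applied ad valorem rate = 70%.
Duty = $120,963.84 × 70% + 1,156 × $1.84 = $86,801.73.
Line 3 (6537.78.73, Coron, 2,367 kg, $52,026.66):
Base rate for 6537.78.73 is $1.75/kg.
Origin Coron qualifies under the Drenica–Coron agreement and 6537.78.73 is covered: preferential rate Free applies instead.
Duty = $52,026.66 × 0% = $0.00.
Total = $53,817.75 + $86,801.73 + $0.00 = $140,619.48.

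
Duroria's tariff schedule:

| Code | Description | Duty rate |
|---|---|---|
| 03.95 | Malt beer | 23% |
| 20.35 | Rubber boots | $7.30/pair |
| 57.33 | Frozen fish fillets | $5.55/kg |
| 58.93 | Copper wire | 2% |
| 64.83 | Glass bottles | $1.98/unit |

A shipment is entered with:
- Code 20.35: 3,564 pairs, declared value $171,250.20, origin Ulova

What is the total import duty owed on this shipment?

$26,017.20

Line 1 (20.35, Ulova, 3,564 pairs, $171,250.20):
Base rate for 20.35 is $7.30/pair.
Duty = 3,564 × $7.30 = $26,017.20.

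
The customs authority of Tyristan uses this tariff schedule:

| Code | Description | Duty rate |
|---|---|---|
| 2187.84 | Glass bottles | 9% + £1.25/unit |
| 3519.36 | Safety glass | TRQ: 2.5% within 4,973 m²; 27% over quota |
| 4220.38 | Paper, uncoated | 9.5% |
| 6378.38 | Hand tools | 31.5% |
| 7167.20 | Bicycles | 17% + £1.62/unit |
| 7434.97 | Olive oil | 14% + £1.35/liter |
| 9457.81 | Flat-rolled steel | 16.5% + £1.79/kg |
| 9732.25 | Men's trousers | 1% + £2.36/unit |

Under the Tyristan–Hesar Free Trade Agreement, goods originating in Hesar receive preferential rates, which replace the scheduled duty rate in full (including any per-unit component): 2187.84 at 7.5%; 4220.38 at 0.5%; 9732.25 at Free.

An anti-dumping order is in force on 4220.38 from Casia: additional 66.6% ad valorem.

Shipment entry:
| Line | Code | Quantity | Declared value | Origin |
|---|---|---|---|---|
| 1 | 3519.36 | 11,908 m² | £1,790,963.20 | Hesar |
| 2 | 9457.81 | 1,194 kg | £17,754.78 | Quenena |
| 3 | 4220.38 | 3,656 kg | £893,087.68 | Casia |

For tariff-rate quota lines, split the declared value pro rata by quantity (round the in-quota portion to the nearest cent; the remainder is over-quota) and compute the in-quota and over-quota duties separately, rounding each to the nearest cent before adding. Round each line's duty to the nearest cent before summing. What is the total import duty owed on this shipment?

£985,021.48

Line 1 (3519.36, Hesar, 11,908 m², £1,790,963.20):
Code 3519.36 is under a tariff-rate quota (threshold 4,973 m²). In-quota: 4,973 m² at 2.5%; over-quota: 6,935 m² at 27%.
Pro-rata value split: in-quota = £1,790,963.20 × 4,973/11,908 = £747,939.20; over-quota = £1,790,963.20 − £747,939.20 = £1,043,024.00.
In-quota duty = £747,939.20 × 2.5% = £18,698.48. Over-quota duty = £1,043,024.00 × 27% = £281,616.48.
Line duty = £18,698.48 + £281,616.48 = £300,314.96.
Line 2 (9457.81, Quenena, 1,194 kg, £17,754.78):
Base rate for 9457.81 is 16.5% + £1.79/kg.
Duty = £17,754.78 × 16.5% + 1,194 × £1.79 = £5,066.80.
Line 3 (4220.38, Casia, 3,656 kg, £893,087.68):
Base rate for 4220.38 is 9.5%.
4220.38 has an FTA preferential rate, but origin Casia is not Hesar; base rate stands.
Additional duty on 4220.38 from Casia: +66.6%. Applied ad valorem rate: 9.5% + 66.6% = 76.1%.
Duty = £893,087.68 × 76.1% = £679,639.72.
Total = £300,314.96 + £5,066.80 + £679,639.72 = £985,021.48.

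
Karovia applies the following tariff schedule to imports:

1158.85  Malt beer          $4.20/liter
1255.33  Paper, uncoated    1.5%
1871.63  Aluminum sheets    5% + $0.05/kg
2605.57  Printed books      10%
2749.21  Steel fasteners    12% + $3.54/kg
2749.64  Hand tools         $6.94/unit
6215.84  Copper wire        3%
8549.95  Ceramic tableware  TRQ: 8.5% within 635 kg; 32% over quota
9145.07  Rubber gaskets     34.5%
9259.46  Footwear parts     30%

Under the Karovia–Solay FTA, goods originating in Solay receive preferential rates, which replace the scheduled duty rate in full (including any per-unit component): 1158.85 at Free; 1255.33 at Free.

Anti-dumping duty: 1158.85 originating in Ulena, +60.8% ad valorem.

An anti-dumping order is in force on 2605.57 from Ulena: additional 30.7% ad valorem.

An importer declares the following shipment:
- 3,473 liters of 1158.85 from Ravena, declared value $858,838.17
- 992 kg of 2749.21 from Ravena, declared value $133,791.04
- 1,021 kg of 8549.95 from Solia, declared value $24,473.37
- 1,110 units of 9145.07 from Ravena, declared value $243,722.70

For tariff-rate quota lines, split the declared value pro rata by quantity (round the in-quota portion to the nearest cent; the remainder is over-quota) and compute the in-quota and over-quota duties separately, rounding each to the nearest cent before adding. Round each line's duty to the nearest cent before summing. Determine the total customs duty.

$122,492.08

Line 1 (1158.85, Ravena, 3,473 liters, $858,838.17):
Base rate for 1158.85 is $4.20/liter.
1158.85 has an FTA preferential rate, but origin Ravena is not Solay; base rate stands.
The additional-duty order on 1158.85 targets Ulena, not Ravena; it does not apply.
Duty = 3,473 × $4.20 = $14,586.60.
Line 2 (2749.21, Ravena, 992 kg, $133,791.04):
Base rate for 2749.21 is 12% + $3.54/kg.
Duty = $133,791.04 × 12% + 992 × $3.54 = $19,566.60.
Line 3 (8549.95, Solia, 1,021 kg, $24,473.37):
Code 8549.95 is under a tariff-rate quota (threshold 635 kg). In-quota: 635 kg at 8.5%; over-quota: 386 kg at 32%.
Pro-rata value split: in-quota = $24,473.37 × 635/1,021 = $15,220.95; over-quota = $24,473.37 − $15,220.95 = $9,252.42.
In-quota duty = $15,220.95 × 8.5% = $1,293.78. Over-quota duty = $9,252.42 × 32% = $2,960.77.
Line duty = $1,293.78 + $2,960.77 = $4,254.55.
Line 4 (9145.07, Ravena, 1,110 units, $243,722.70):
Base rate for 9145.07 is 34.5%.
Duty = $243,722.70 × 34.5% = $84,084.33.
Total = $14,586.60 + $19,566.60 + $4,254.55 + $84,084.33 = $122,492.08.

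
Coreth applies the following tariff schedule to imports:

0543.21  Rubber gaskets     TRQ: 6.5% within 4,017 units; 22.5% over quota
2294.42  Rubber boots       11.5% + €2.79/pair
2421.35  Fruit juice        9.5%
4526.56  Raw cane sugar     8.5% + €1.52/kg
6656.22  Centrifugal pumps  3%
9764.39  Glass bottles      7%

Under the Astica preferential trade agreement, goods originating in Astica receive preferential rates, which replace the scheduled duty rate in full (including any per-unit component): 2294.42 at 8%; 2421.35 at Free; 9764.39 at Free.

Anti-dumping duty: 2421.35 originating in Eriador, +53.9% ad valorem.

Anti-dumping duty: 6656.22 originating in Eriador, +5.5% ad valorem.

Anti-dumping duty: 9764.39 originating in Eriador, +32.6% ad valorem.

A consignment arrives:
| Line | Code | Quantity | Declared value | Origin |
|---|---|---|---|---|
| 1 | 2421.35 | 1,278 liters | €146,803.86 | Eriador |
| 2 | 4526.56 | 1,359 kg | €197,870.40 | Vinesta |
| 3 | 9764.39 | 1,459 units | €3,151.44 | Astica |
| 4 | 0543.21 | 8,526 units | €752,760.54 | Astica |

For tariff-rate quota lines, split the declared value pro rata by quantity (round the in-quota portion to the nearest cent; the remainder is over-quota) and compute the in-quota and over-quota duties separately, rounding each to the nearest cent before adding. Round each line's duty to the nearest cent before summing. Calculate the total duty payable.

Line 1 (2421.35, Eriador, 1,278 liters, €146,803.86):
Base rate for 2421.35 is 9.5%.
2421.35 has an FTA preferential rate, but origin Eriador is not Astica; base rate stands.
Additional duty on 2421.35 from Eriador: +53.9%. Applied ad valorem rate: 9.5% + 53.9% = 63.4%.
Duty = €146,803.86 × 63.4% = €93,073.65.
Line 2 (4526.56, Vinesta, 1,359 kg, €197,870.40):
Base rate for 4526.56 is 8.5% + €1.52/kg.
Duty = €197,870.40 × 8.5% + 1,359 × €1.52 = €18,884.66.
Line 3 (9764.39, Astica, 1,459 units, €3,151.44):
Base rate for 9764.39 is 7%.
Origin Astica qualifies under the Coreth–Astica agreement and 9764.39 is covered: preferential rate Free applies instead.
The additional-duty order on 9764.39 targets Eriador, not Astica; it does not apply.
Duty = €3,151.44 × 0% = €0.00.
Line 4 (0543.21, Astica, 8,526 units, €752,760.54):
Code 0543.21 is under a tariff-rate quota (threshold 4,017 units). In-quota: 4,017 units at 6.5%; over-quota: 4,509 units at 22.5%.
Pro-rata value split: in-quota = €752,760.54 × 4,017/8,526 = €354,660.93; over-quota = €752,760.54 − €354,660.93 = €398,099.61.
In-quota duty = €354,660.93 × 6.5% = €23,052.96. Over-quota duty = €398,099.61 × 22.5% = €89,572.41.
Line duty = €23,052.96 + €89,572.41 = €112,625.37.
Total = €93,073.65 + €18,884.66 + €0.00 + €112,625.37 = €224,583.68.

€224,583.68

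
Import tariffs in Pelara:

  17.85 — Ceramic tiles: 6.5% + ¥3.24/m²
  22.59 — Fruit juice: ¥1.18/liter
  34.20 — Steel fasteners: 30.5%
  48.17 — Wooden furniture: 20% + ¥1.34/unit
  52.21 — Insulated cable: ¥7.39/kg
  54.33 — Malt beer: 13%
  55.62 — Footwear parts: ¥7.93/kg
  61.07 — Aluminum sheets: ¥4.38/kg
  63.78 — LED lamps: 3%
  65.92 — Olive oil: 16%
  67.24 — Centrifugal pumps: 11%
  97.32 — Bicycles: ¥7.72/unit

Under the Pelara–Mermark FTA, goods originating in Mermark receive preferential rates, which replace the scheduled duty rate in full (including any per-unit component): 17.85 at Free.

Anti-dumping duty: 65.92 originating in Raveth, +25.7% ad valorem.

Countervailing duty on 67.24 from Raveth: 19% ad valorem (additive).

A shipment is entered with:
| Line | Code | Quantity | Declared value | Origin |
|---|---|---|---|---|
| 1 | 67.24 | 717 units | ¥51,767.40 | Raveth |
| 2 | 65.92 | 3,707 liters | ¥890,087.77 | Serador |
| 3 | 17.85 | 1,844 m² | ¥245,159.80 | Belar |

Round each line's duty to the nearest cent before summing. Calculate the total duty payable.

Line 1 (67.24, Raveth, 717 units, ¥51,767.40):
Base rate for 67.24 is 11%.
Additional duty on 67.24 from Raveth: +19%. Applied ad valorem rate: 11% + 19% = 30%.
Duty = ¥51,767.40 × 30% = ¥15,530.22.
Line 2 (65.92, Serador, 3,707 liters, ¥890,087.77):
Base rate for 65.92 is 16%.
The additional-duty order on 65.92 targets Raveth, not Serador; it does not apply.
Duty = ¥890,087.77 × 16% = ¥142,414.04.
Line 3 (17.85, Belar, 1,844 m², ¥245,159.80):
Base rate for 17.85 is 6.5% + ¥3.24/m².
17.85 has an FTA preferential rate, but origin Belar is not Mermark; base rate stands.
Duty = ¥245,159.80 × 6.5% + 1,844 × ¥3.24 = ¥21,909.95.
Total = ¥15,530.22 + ¥142,414.04 + ¥21,909.95 = ¥179,854.21.

¥179,854.21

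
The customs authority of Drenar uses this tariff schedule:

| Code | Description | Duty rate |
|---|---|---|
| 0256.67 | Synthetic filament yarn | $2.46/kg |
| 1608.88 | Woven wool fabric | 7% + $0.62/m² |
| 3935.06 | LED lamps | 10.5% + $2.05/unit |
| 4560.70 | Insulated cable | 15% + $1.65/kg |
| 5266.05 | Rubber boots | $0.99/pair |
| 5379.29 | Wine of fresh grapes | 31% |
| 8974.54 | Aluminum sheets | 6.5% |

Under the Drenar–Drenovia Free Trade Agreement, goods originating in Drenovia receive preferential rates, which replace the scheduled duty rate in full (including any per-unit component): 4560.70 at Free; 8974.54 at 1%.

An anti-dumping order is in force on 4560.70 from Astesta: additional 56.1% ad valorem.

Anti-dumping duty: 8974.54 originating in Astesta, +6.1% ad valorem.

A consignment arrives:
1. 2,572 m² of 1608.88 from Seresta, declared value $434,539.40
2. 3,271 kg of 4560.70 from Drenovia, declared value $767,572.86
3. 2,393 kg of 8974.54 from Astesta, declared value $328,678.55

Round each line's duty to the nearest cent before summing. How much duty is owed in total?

$73,425.90

Line 1 (1608.88, Seresta, 2,572 m², $434,539.40):
Base rate for 1608.88 is 7% + $0.62/m².
Duty = $434,539.40 × 7% + 2,572 × $0.62 = $32,012.40.
Line 2 (4560.70, Drenovia, 3,271 kg, $767,572.86):
Base rate for 4560.70 is 15% + $1.65/kg.
Origin Drenovia qualifies under the Drenar–Drenovia agreement and 4560.70 is covered: preferential rate Free applies instead.
The additional-duty order on 4560.70 targets Astesta, not Drenovia; it does not apply.
Duty = $767,572.86 × 0% = $0.00.
Line 3 (8974.54, Astesta, 2,393 kg, $328,678.55):
Base rate for 8974.54 is 6.5%.
8974.54 has an FTA preferential rate, but origin Astesta is not Drenovia; base rate stands.
Additional duty on 8974.54 from Astesta: +6.1%. Applied ad valorem rate: 6.5% + 6.1% = 12.6%.
Duty = $328,678.55 × 12.6% = $41,413.50.
Total = $32,012.40 + $0.00 + $41,413.50 = $73,425.90.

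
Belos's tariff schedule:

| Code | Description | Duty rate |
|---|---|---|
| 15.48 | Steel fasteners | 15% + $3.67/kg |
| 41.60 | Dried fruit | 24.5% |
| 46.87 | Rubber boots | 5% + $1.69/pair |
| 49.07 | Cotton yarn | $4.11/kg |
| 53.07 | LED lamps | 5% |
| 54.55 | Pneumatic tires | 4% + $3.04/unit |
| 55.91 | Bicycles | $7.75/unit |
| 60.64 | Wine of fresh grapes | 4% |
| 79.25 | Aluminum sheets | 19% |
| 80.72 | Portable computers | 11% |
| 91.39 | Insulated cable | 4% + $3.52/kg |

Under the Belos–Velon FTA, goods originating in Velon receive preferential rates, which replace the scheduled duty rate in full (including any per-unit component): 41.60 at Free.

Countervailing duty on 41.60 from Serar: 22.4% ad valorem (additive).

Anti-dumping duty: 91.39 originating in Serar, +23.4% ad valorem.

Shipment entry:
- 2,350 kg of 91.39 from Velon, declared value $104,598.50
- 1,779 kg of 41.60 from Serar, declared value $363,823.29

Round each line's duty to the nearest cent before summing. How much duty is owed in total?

$183,089.06

Line 1 (91.39, Velon, 2,350 kg, $104,598.50):
Base rate for 91.39 is 4% + $3.52/kg.
Origin Velon is the FTA partner but 91.39 is not on the preference list; base rate stands.
The additional-duty order on 91.39 targets Serar, not Velon; it does not apply.
Duty = $104,598.50 × 4% + 2,350 × $3.52 = $12,455.94.
Line 2 (41.60, Serar, 1,779 kg, $363,823.29):
Base rate for 41.60 is 24.5%.
41.60 has an FTA preferential rate, but origin Serar is not Velon; base rate stands.
Additional duty on 41.60 from Serar: +22.4%. Applied ad valorem rate: 24.5% + 22.4% = 46.9%.
Duty = $363,823.29 × 46.9% = $170,633.12.
Total = $12,455.94 + $170,633.12 = $183,089.06.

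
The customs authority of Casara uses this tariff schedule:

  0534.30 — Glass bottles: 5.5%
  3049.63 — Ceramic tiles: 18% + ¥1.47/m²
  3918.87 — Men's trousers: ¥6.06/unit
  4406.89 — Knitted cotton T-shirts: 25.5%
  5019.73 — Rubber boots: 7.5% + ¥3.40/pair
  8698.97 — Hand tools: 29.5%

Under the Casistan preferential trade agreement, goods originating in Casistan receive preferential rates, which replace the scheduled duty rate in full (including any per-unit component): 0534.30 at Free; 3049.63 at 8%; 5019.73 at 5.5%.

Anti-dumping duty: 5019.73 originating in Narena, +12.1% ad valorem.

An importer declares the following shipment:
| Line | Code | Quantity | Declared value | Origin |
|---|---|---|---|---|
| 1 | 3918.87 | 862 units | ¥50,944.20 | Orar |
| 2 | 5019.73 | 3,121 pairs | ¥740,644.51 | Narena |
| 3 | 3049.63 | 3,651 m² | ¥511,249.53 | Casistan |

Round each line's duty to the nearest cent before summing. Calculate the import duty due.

¥201,901.40

Line 1 (3918.87, Orar, 862 units, ¥50,944.20):
Base rate for 3918.87 is ¥6.06/unit.
Duty = 862 × ¥6.06 = ¥5,223.72.
Line 2 (5019.73, Narena, 3,121 pairs, ¥740,644.51):
Base rate for 5019.73 is 7.5% + ¥3.40/pair.
5019.73 has an FTA preferential rate, but origin Narena is not Casistan; base rate stands.
Additional duty on 5019.73 from Narena: +12.1%. Applied ad valorem rate: 7.5% + 12.1% = 19.6%.
Duty = ¥740,644.51 × 19.6% + 3,121 × ¥3.40 = ¥155,777.72.
Line 3 (3049.63, Casistan, 3,651 m², ¥511,249.53):
Base rate for 3049.63 is 18% + ¥1.47/m².
Origin Casistan qualifies under the Casara–Casistan agreement and 3049.63 is covered: preferential rate 8% applies instead.
Duty = ¥511,249.53 × 8% = ¥40,899.96.
Total = ¥5,223.72 + ¥155,777.72 + ¥40,899.96 = ¥201,901.40.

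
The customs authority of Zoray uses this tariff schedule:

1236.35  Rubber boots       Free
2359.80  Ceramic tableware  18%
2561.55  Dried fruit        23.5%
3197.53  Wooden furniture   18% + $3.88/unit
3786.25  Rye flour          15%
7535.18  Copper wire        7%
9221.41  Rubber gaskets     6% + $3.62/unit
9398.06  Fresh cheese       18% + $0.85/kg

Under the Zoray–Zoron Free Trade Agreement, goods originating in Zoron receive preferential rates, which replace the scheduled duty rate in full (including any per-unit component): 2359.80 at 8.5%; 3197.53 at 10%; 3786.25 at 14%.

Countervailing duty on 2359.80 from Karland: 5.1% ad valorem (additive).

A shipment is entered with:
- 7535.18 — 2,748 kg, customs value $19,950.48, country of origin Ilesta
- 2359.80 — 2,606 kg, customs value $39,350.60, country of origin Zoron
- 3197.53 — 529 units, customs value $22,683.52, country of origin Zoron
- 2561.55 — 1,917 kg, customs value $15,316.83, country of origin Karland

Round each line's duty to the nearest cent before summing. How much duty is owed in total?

$10,609.14

Line 1 (7535.18, Ilesta, 2,748 kg, $19,950.48):
Base rate for 7535.18 is 7%.
Duty = $19,950.48 × 7% = $1,396.53.
Line 2 (2359.80, Zoron, 2,606 kg, $39,350.60):
Base rate for 2359.80 is 18%.
Origin Zoron qualifies under the Zoray–Zoron agreement and 2359.80 is covered: preferential rate 8.5% applies instead.
The additional-duty order on 2359.80 targets Karland, not Zoron; it does not apply.
Duty = $39,350.60 × 8.5% = $3,344.80.
Line 3 (3197.53, Zoron, 529 units, $22,683.52):
Base rate for 3197.53 is 18% + $3.88/unit.
Origin Zoron qualifies under the Zoray–Zoron agreement and 3197.53 is covered: preferential rate 10% applies instead.
Duty = $22,683.52 × 10% = $2,268.35.
Line 4 (2561.55, Karland, 1,917 kg, $15,316.83):
Base rate for 2561.55 is 23.5%.
Duty = $15,316.83 × 23.5% = $3,599.46.
Total = $1,396.53 + $3,344.80 + $2,268.35 + $3,599.46 = $10,609.14.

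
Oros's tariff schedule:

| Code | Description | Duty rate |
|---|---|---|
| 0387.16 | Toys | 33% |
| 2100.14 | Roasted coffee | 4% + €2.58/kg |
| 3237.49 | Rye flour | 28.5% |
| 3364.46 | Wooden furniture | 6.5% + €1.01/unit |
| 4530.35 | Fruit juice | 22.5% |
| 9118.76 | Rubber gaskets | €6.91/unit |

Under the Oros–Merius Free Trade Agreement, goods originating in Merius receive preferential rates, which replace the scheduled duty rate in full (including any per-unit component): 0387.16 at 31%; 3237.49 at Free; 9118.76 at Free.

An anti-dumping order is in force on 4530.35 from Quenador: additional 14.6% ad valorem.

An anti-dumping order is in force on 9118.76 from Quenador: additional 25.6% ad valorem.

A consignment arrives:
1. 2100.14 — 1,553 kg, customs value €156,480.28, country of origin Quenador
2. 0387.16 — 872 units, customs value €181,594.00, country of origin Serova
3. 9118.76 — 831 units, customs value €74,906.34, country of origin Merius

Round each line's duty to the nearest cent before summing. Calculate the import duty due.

€70,191.97

Line 1 (2100.14, Quenador, 1,553 kg, €156,480.28):
Base rate for 2100.14 is 4% + €2.58/kg.
Duty = €156,480.28 × 4% + 1,553 × €2.58 = €10,265.95.
Line 2 (0387.16, Serova, 872 units, €181,594.00):
Base rate for 0387.16 is 33%.
0387.16 has an FTA preferential rate, but origin Serova is not Merius; base rate stands.
Duty = €181,594.00 × 33% = €59,926.02.
Line 3 (9118.76, Merius, 831 units, €74,906.34):
Base rate for 9118.76 is €6.91/unit.
Origin Merius qualifies under the Oros–Merius agreement and 9118.76 is covered: preferential rate Free applies instead.
The additional-duty order on 9118.76 targets Quenador, not Merius; it does not apply.
Duty = €74,906.34 × 0% = €0.00.
Total = €10,265.95 + €59,926.02 + €0.00 = €70,191.97.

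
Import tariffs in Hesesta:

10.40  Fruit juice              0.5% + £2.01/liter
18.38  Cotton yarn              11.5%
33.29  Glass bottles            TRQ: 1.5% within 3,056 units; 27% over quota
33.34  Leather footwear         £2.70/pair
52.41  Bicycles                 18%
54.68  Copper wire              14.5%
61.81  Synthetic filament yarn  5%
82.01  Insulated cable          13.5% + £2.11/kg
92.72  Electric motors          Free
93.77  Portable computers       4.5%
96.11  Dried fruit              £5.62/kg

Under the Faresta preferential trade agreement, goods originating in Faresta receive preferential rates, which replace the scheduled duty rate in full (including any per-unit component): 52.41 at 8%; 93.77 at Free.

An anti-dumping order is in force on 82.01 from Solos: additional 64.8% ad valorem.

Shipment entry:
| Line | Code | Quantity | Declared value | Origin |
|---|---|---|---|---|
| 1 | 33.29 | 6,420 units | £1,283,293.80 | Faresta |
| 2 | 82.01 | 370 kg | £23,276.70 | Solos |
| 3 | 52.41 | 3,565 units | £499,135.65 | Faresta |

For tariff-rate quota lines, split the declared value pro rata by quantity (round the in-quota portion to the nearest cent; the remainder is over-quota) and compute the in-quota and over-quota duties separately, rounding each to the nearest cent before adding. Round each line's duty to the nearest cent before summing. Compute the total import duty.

Line 1 (33.29, Faresta, 6,420 units, £1,283,293.80):
Code 33.29 is under a tariff-rate quota (threshold 3,056 units). In-quota: 3,056 units at 1.5%; over-quota: 3,364 units at 27%.
Pro-rata value split: in-quota = £1,283,293.80 × 3,056/6,420 = £610,863.84; over-quota = £1,283,293.80 − £610,863.84 = £672,429.96.
In-quota duty = £610,863.84 × 1.5% = £9,162.96. Over-quota duty = £672,429.96 × 27% = £181,556.09.
Line duty = £9,162.96 + £181,556.09 = £190,719.05.
Line 2 (82.01, Solos, 370 kg, £23,276.70):
Base rate for 82.01 is 13.5% + £2.11/kg.
Additional duty on 82.01 from Solos: +64.8%. Applied ad valorem rate: 13.5% + 64.8% = 78.3%.
Duty = £23,276.70 × 78.3% + 370 × £2.11 = £19,006.36.
Line 3 (52.41, Faresta, 3,565 units, £499,135.65):
Base rate for 52.41 is 18%.
Origin Faresta qualifies under the Hesesta–Faresta agreement and 52.41 is covered: preferential rate 8% applies instead.
Duty = £499,135.65 × 8% = £39,930.85.
Total = £190,719.05 + £19,006.36 + £39,930.85 = £249,656.26.

£249,656.26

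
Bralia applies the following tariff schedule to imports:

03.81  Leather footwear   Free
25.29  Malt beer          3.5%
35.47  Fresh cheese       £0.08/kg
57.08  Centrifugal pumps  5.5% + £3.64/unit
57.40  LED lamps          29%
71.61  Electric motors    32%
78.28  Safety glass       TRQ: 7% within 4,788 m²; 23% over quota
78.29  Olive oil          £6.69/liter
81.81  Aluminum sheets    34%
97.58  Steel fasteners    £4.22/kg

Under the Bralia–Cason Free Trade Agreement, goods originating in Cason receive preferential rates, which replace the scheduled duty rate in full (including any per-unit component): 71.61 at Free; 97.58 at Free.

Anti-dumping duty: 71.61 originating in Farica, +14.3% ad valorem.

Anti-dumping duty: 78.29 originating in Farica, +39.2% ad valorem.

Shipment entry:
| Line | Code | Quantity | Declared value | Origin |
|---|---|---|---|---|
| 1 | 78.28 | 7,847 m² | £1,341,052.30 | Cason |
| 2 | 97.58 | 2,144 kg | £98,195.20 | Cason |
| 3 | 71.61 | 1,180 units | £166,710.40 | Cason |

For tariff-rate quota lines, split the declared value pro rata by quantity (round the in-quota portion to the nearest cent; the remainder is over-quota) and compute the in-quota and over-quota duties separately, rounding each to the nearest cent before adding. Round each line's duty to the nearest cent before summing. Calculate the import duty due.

£177,518.95

Line 1 (78.28, Cason, 7,847 m², £1,341,052.30):
Code 78.28 is under a tariff-rate quota (threshold 4,788 m²). In-quota: 4,788 m² at 7%; over-quota: 3,059 m² at 23%.
Pro-rata value split: in-quota = £1,341,052.30 × 4,788/7,847 = £818,269.20; over-quota = £1,341,052.30 − £818,269.20 = £522,783.10.
In-quota duty = £818,269.20 × 7% = £57,278.84. Over-quota duty = £522,783.10 × 23% = £120,240.11.
Line duty = £57,278.84 + £120,240.11 = £177,518.95.
Line 2 (97.58, Cason, 2,144 kg, £98,195.20):
Base rate for 97.58 is £4.22/kg.
Origin Cason qualifies under the Bralia–Cason agreement and 97.58 is covered: preferential rate Free applies instead.
Duty = £98,195.20 × 0% = £0.00.
Line 3 (71.61, Cason, 1,180 units, £166,710.40):
Base rate for 71.61 is 32%.
Origin Cason qualifies under the Bralia–Cason agreement and 71.61 is covered: preferential rate Free applies instead.
The additional-duty order on 71.61 targets Farica, not Cason; it does not apply.
Duty = £166,710.40 × 0% = £0.00.
Total = £177,518.95 + £0.00 + £0.00 = £177,518.95.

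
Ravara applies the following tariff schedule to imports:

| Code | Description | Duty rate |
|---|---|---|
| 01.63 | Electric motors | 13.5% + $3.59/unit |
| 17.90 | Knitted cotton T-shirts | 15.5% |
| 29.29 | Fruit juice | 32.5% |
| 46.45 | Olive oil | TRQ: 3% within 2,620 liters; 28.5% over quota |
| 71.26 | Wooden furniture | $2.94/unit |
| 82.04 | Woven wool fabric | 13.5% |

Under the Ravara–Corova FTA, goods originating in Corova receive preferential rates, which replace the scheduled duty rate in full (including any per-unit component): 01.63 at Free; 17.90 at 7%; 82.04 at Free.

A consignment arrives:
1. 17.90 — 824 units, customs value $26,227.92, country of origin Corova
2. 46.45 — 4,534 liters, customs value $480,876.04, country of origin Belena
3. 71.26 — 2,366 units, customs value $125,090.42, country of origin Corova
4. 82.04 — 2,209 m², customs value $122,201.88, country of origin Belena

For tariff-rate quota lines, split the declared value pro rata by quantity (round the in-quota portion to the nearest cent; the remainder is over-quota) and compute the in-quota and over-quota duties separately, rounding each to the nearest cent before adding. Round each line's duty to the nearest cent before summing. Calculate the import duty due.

$91,480.23

Line 1 (17.90, Corova, 824 units, $26,227.92):
Base rate for 17.90 is 15.5%.
Origin Corova qualifies under the Ravara–Corova agreement and 17.90 is covered: preferential rate 7% applies instead.
Duty = $26,227.92 × 7% = $1,835.95.
Line 2 (46.45, Belena, 4,534 liters, $480,876.04):
Code 46.45 is under a tariff-rate quota (threshold 2,620 liters). In-quota: 2,620 liters at 3%; over-quota: 1,914 liters at 28.5%.
Pro-rata value split: in-quota = $480,876.04 × 2,620/4,534 = $277,877.20; over-quota = $480,876.04 − $277,877.20 = $202,998.84.
In-quota duty = $277,877.20 × 3% = $8,336.32. Over-quota duty = $202,998.84 × 28.5% = $57,854.67.
Line duty = $8,336.32 + $57,854.67 = $66,190.99.
Line 3 (71.26, Corova, 2,366 units, $125,090.42):
Base rate for 71.26 is $2.94/unit.
Origin Corova is the FTA partner but 71.26 is not on the preference list; base rate stands.
Duty = 2,366 × $2.94 = $6,956.04.
Line 4 (82.04, Belena, 2,209 m², $122,201.88):
Base rate for 82.04 is 13.5%.
82.04 has an FTA preferential rate, but origin Belena is not Corova; base rate stands.
Duty = $122,201.88 × 13.5% = $16,497.25.
Total = $1,835.95 + $66,190.99 + $6,956.04 + $16,497.25 = $91,480.23.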